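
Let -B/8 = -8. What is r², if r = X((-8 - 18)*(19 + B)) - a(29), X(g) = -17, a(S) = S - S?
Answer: 289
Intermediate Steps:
B = 64 (B = -8*(-8) = 64)
a(S) = 0
r = -17 (r = -17 - 1*0 = -17 + 0 = -17)
r² = (-17)² = 289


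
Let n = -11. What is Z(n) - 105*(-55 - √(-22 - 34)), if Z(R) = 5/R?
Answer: 63520/11 + 210*I*√14 ≈ 5774.5 + 785.75*I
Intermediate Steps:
Z(n) - 105*(-55 - √(-22 - 34)) = 5/(-11) - 105*(-55 - √(-22 - 34)) = 5*(-1/11) - 105*(-55 - √(-56)) = -5/11 - 105*(-55 - 2*I*√14) = -5/11 + (5775 + 210*I*√14) = 63520/11 + 210*I*√14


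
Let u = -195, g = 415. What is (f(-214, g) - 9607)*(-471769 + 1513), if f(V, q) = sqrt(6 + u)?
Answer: 4517749392 - 1410768*I*sqrt(21) ≈ 4.5177e+9 - 6.465e+6*I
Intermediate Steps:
f(V, q) = 3*I*sqrt(21) (f(V, q) = sqrt(6 - 195) = sqrt(-189) = 3*I*sqrt(21))
(f(-214, g) - 9607)*(-471769 + 1513) = (3*I*sqrt(21) - 9607)*(-471769 + 1513) = (-9607 + 3*I*sqrt(21))*(-470256) = 4517749392 - 1410768*I*sqrt(21)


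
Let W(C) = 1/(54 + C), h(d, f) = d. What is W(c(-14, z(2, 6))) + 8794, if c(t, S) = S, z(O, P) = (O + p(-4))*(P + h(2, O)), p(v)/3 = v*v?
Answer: 3992477/454 ≈ 8794.0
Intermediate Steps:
p(v) = 3*v² (p(v) = 3*(v*v) = 3*v²)
z(O, P) = (2 + P)*(48 + O) (z(O, P) = (O + 3*(-4)²)*(P + 2) = (O + 3*16)*(2 + P) = (O + 48)*(2 + P) = (48 + O)*(2 + P) = (2 + P)*(48 + O))
W(c(-14, z(2, 6))) + 8794 = 1/(54 + (96 + 2*2 + 48*6 + 2*6)) + 8794 = 1/(54 + (96 + 4 + 288 + 12)) + 8794 = 1/(54 + 400) + 8794 = 1/454 + 8794 = 3992477/454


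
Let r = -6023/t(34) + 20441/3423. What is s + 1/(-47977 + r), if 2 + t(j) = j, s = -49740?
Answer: -262387020024396/5275171289 ≈ -49740.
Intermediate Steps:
t(j) = -2 + j
r = -19962617/109536 (r = -6023/(-2 + 34) + 20441/3423 = -6023/32 + 20441*(1/3423) = -6023*1/32 + 20441/3423 = -6023/32 + 20441/3423 = -19962617/109536 ≈ -182.25)
s + 1/(-47977 + r) = -49740 + 1/(-47977 - 19962617/109536) = -49740 + 1/(-5275171289/109536) = -49740 - 109536/5275171289 = -262387020024396/5275171289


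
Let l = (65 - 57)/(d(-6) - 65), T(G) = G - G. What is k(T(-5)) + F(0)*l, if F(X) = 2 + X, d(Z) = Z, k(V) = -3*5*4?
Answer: -4276/71 ≈ -60.225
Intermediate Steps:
T(G) = 0
k(V) = -60 (k(V) = -15*4 = -60)
l = -8/71 (l = (65 - 57)/(-6 - 65) = 8/(-71) = 8*(-1/71) = -8/71 ≈ -0.11268)
k(T(-5)) + F(0)*l = -60 + (2 + 0)*(-8/71) = -60 + 2*(-8/71) = -60 - 16/71 = -4276/71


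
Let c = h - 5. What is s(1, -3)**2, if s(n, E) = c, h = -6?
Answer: 121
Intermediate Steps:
c = -11 (c = -6 - 5 = -11)
s(n, E) = -11
s(1, -3)**2 = (-11)**2 = 121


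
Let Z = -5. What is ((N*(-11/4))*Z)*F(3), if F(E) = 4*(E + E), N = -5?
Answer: -1650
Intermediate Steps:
F(E) = 8*E (F(E) = 4*(2*E) = 8*E)
((N*(-11/4))*Z)*F(3) = (-(-55)/4*(-5))*(8*3) = (-(-55)/4*(-5))*24 = (-5*(-11/4)*(-5))*24 = ((55/4)*(-5))*24 = -275/4*24 = -1650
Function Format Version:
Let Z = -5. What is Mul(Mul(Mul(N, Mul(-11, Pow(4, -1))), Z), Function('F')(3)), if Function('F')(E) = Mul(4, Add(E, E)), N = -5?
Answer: -1650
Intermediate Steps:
Function('F')(E) = Mul(8, E) (Function('F')(E) = Mul(4, Mul(2, E)) = Mul(8, E))
Mul(Mul(Mul(N, Mul(-11, Pow(4, -1))), Z), Function('F')(3)) = Mul(Mul(Mul(-5, Mul(-11, Pow(4, -1))), -5), Mul(8, 3)) = Mul(Mul(Mul(-5, Mul(-11, Rational(1, 4))), -5), 24) = Mul(Mul(Mul(-5, Rational(-11, 4)), -5), 24) = Mul(Mul(Rational(55, 4), -5), 24) = Mul(Rational(-275, 4), 24) = -1650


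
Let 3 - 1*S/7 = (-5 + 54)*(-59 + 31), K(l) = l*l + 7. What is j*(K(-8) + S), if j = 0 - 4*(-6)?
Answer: 232704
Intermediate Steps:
K(l) = 7 + l**2 (K(l) = l**2 + 7 = 7 + l**2)
S = 9625 (S = 21 - 7*(-5 + 54)*(-59 + 31) = 21 - 343*(-28) = 21 - 7*(-1372) = 21 + 9604 = 9625)
j = 24 (j = 0 + 24 = 24)
j*(K(-8) + S) = 24*((7 + (-8)**2) + 9625) = 24*((7 + 64) + 9625) = 24*(71 + 9625) = 24*9696 = 232704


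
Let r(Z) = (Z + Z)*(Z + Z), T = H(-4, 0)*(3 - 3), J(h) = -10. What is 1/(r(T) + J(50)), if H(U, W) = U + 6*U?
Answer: -⅒ ≈ -0.10000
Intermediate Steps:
H(U, W) = 7*U
T = 0 (T = (7*(-4))*(3 - 3) = -28*0 = 0)
r(Z) = 4*Z² (r(Z) = (2*Z)*(2*Z) = 4*Z²)
1/(r(T) + J(50)) = 1/(4*0² - 10) = 1/(4*0 - 10) = 1/(0 - 10) = 1/(-10) = -⅒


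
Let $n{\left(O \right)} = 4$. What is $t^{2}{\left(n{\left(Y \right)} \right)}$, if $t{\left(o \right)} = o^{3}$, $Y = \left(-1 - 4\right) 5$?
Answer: $4096$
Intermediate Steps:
$Y = -25$ ($Y = \left(-5\right) 5 = -25$)
$t^{2}{\left(n{\left(Y \right)} \right)} = \left(4^{3}\right)^{2} = 64^{2} = 4096$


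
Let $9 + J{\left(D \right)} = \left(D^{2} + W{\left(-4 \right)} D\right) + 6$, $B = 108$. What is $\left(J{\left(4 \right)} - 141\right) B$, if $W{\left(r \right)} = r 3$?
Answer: $-19008$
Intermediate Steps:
$W{\left(r \right)} = 3 r$
$J{\left(D \right)} = -3 + D^{2} - 12 D$ ($J{\left(D \right)} = -9 + \left(\left(D^{2} + 3 \left(-4\right) D\right) + 6\right) = -9 + \left(\left(D^{2} - 12 D\right) + 6\right) = -9 + \left(6 + D^{2} - 12 D\right) = -3 + D^{2} - 12 D$)
$\left(J{\left(4 \right)} - 141\right) B = \left(\left(-3 + 4^{2} - 48\right) - 141\right) 108 = \left(\left(-3 + 16 - 48\right) - 141\right) 108 = \left(-35 - 141\right) 108 = \left(-176\right) 108 = -19008$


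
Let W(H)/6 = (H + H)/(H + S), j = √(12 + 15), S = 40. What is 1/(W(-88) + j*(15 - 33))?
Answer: -11/4132 - 27*√3/4132 ≈ -0.013980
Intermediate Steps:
j = 3*√3 (j = √27 = 3*√3 ≈ 5.1962)
W(H) = 12*H/(40 + H) (W(H) = 6*((H + H)/(H + 40)) = 6*((2*H)/(40 + H)) = 6*(2*H/(40 + H)) = 12*H/(40 + H))
1/(W(-88) + j*(15 - 33)) = 1/(12*(-88)/(40 - 88) + (3*√3)*(15 - 33)) = 1/(12*(-88)/(-48) + (3*√3)*(-18)) = 1/(12*(-88)*(-1/48) - 54*√3) = 1/(22 - 54*√3)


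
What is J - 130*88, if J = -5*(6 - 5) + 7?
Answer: -11438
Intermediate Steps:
J = 2 (J = -5*1 + 7 = -5 + 7 = 2)
J - 130*88 = 2 - 130*88 = 2 - 11440 = -11438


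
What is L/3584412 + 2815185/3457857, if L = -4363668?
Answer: -3559940914/8827908921 ≈ -0.40326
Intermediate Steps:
L/3584412 + 2815185/3457857 = -4363668/3584412 + 2815185/3457857 = -4363668*1/3584412 + 2815185*(1/3457857) = -121213/99567 + 938395/1152619 = -3559940914/8827908921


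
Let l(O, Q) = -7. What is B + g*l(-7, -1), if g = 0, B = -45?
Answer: -45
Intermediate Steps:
B + g*l(-7, -1) = -45 + 0*(-7) = -45 + 0 = -45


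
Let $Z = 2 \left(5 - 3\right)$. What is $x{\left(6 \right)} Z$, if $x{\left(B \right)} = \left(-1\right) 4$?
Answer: $-16$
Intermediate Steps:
$x{\left(B \right)} = -4$
$Z = 4$ ($Z = 2 \cdot 2 = 4$)
$x{\left(6 \right)} Z = \left(-4\right) 4 = -16$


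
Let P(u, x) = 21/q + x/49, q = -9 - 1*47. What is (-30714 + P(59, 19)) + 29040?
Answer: -656203/392 ≈ -1674.0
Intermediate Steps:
q = -56 (q = -9 - 47 = -56)
P(u, x) = -3/8 + x/49 (P(u, x) = 21/(-56) + x/49 = 21*(-1/56) + x*(1/49) = -3/8 + x/49)
(-30714 + P(59, 19)) + 29040 = (-30714 + (-3/8 + (1/49)*19)) + 29040 = (-30714 + (-3/8 + 19/49)) + 29040 = (-30714 + 5/392) + 29040 = -12039883/392 + 29040 = -656203/392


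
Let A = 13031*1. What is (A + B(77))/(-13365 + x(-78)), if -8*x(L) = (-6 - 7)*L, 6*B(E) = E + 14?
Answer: -156554/161901 ≈ -0.96697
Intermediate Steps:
B(E) = 7/3 + E/6 (B(E) = (E + 14)/6 = (14 + E)/6 = 7/3 + E/6)
A = 13031
x(L) = 13*L/8 (x(L) = -(-6 - 7)*L/8 = -(-13)*L/8 = 13*L/8)
(A + B(77))/(-13365 + x(-78)) = (13031 + (7/3 + (1/6)*77))/(-13365 + (13/8)*(-78)) = (13031 + (7/3 + 77/6))/(-13365 - 507/4) = (13031 + 91/6)/(-53967/4) = (78277/6)*(-4/53967) = -156554/161901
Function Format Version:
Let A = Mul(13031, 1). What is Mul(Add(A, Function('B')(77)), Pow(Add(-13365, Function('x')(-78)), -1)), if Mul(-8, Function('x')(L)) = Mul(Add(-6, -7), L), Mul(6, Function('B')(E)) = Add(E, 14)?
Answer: Rational(-156554, 161901) ≈ -0.96697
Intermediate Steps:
Function('B')(E) = Add(Rational(7, 3), Mul(Rational(1, 6), E)) (Function('B')(E) = Mul(Rational(1, 6), Add(E, 14)) = Mul(Rational(1, 6), Add(14, E)) = Add(Rational(7, 3), Mul(Rational(1, 6), E)))
A = 13031
Function('x')(L) = Mul(Rational(13, 8), L) (Function('x')(L) = Mul(Rational(-1, 8), Mul(Add(-6, -7), L)) = Mul(Rational(-1, 8), Mul(-13, L)) = Mul(Rational(13, 8), L))
Mul(Add(A, Function('B')(77)), Pow(Add(-13365, Function('x')(-78)), -1)) = Mul(Add(13031, Add(Rational(7, 3), Mul(Rational(1, 6), 77))), Pow(Add(-13365, Mul(Rational(13, 8), -78)), -1)) = Mul(Add(13031, Add(Rational(7, 3), Rational(77, 6))), Pow(Add(-13365, Rational(-507, 4)), -1)) = Mul(Add(13031, Rational(91, 6)), Pow(Rational(-53967, 4), -1)) = Mul(Rational(78277, 6), Rational(-4, 53967)) = Rational(-156554, 161901)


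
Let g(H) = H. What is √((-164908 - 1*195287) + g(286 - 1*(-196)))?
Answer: I*√359713 ≈ 599.76*I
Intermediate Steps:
√((-164908 - 1*195287) + g(286 - 1*(-196))) = √((-164908 - 1*195287) + (286 - 1*(-196))) = √((-164908 - 195287) + (286 + 196)) = √(-360195 + 482) = √(-359713) = I*√359713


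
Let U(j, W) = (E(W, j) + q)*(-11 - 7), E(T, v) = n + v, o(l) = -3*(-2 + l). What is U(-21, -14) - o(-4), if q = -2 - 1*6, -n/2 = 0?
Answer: 504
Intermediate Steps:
n = 0 (n = -2*0 = 0)
q = -8 (q = -2 - 6 = -8)
o(l) = 6 - 3*l
E(T, v) = v (E(T, v) = 0 + v = v)
U(j, W) = 144 - 18*j (U(j, W) = (j - 8)*(-11 - 7) = (-8 + j)*(-18) = 144 - 18*j)
U(-21, -14) - o(-4) = (144 - 18*(-21)) - (6 - 3*(-4)) = (144 + 378) - (6 + 12) = 522 - 1*18 = 522 - 18 = 504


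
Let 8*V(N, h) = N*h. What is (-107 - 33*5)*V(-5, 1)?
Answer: 170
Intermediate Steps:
V(N, h) = N*h/8 (V(N, h) = (N*h)/8 = N*h/8)
(-107 - 33*5)*V(-5, 1) = (-107 - 33*5)*((⅛)*(-5)*1) = (-107 - 165)*(-5/8) = -272*(-5/8) = 170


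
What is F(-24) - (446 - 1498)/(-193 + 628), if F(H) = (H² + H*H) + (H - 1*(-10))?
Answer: 496082/435 ≈ 1140.4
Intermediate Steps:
F(H) = 10 + H + 2*H² (F(H) = (H² + H²) + (H + 10) = 2*H² + (10 + H) = 10 + H + 2*H²)
F(-24) - (446 - 1498)/(-193 + 628) = (10 - 24 + 2*(-24)²) - (446 - 1498)/(-193 + 628) = (10 - 24 + 2*576) - (-1052)/435 = (10 - 24 + 1152) - (-1052)/435 = 1138 - 1*(-1052/435) = 1138 + 1052/435 = 496082/435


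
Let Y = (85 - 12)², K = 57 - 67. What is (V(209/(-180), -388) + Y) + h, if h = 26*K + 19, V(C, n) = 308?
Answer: 5396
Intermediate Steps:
K = -10
Y = 5329 (Y = 73² = 5329)
h = -241 (h = 26*(-10) + 19 = -260 + 19 = -241)
(V(209/(-180), -388) + Y) + h = (308 + 5329) - 241 = 5637 - 241 = 5396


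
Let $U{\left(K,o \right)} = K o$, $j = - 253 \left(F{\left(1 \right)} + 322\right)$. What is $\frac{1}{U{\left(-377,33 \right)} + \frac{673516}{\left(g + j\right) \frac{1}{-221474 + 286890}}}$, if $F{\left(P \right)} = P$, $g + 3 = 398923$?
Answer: $\frac{8573}{1084119595} \approx 7.9078 \cdot 10^{-6}$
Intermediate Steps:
$g = 398920$ ($g = -3 + 398923 = 398920$)
$j = -81719$ ($j = - 253 \left(1 + 322\right) = \left(-253\right) 323 = -81719$)
$\frac{1}{U{\left(-377,33 \right)} + \frac{673516}{\left(g + j\right) \frac{1}{-221474 + 286890}}} = \frac{1}{\left(-377\right) 33 + \frac{673516}{\left(398920 - 81719\right) \frac{1}{-221474 + 286890}}} = \frac{1}{-12441 + \frac{673516}{317201 \cdot \frac{1}{65416}}} = \frac{1}{-12441 + \frac{673516}{\frac{8573}{1768}}} = \frac{1}{-12441 + 673516 \cdot \frac{1768}{8573}} = \frac{1}{-12441 + \frac{1190776288}{8573}} = \frac{1}{\frac{1084119595}{8573}} = \frac{8573}{1084119595}$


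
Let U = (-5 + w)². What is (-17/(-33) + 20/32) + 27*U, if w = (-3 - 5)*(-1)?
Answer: 64453/264 ≈ 244.14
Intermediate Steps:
w = 8 (w = -8*(-1) = 8)
U = 9 (U = (-5 + 8)² = 3² = 9)
(-17/(-33) + 20/32) + 27*U = (-17/(-33) + 20/32) + 27*9 = (-17*(-1/33) + 20*(1/32)) + 243 = (17/33 + 5/8) + 243 = 301/264 + 243 = 64453/264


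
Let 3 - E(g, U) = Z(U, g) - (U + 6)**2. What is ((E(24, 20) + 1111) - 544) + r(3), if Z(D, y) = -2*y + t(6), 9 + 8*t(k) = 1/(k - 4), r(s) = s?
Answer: 20769/16 ≈ 1298.1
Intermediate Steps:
t(k) = -9/8 + 1/(8*(-4 + k)) (t(k) = -9/8 + 1/(8*(k - 4)) = -9/8 + 1/(8*(-4 + k)))
Z(D, y) = -17/16 - 2*y (Z(D, y) = -2*y + (37 - 9*6)/(8*(-4 + 6)) = -2*y + (1/8)*(37 - 54)/2 = -2*y + (1/8)*(1/2)*(-17) = -2*y - 17/16 = -17/16 - 2*y)
E(g, U) = 65/16 + (6 + U)**2 + 2*g (E(g, U) = 3 - ((-17/16 - 2*g) - (U + 6)**2) = 3 - ((-17/16 - 2*g) - (6 + U)**2) = 3 - (-17/16 - (6 + U)**2 - 2*g) = 3 + (17/16 + (6 + U)**2 + 2*g) = 65/16 + (6 + U)**2 + 2*g)
((E(24, 20) + 1111) - 544) + r(3) = (((65/16 + (6 + 20)**2 + 2*24) + 1111) - 544) + 3 = (((65/16 + 26**2 + 48) + 1111) - 544) + 3 = (((65/16 + 676 + 48) + 1111) - 544) + 3 = ((11649/16 + 1111) - 544) + 3 = (29425/16 - 544) + 3 = 20721/16 + 3 = 20769/16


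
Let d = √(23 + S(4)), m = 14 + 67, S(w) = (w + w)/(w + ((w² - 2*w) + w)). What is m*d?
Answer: 81*√94/2 ≈ 392.66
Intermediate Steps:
S(w) = 2/w (S(w) = (2*w)/(w + (w² - w)) = (2*w)/(w²) = (2*w)/w² = 2/w)
m = 81
d = √94/2 (d = √(23 + 2/4) = √(23 + 2*(¼)) = √(23 + ½) = √(47/2) = √94/2 ≈ 4.8477)
m*d = 81*(√94/2) = 81*√94/2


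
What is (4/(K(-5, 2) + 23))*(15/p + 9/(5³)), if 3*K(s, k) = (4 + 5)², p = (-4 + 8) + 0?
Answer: 1911/6250 ≈ 0.30576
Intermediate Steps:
p = 4 (p = 4 + 0 = 4)
K(s, k) = 27 (K(s, k) = (4 + 5)²/3 = (⅓)*9² = (⅓)*81 = 27)
(4/(K(-5, 2) + 23))*(15/p + 9/(5³)) = (4/(27 + 23))*(15/4 + 9/(5³)) = (4/50)*(15*(¼) + 9/125) = ((1/50)*4)*(15/4 + 9*(1/125)) = 2*(15/4 + 9/125)/25 = (2/25)*(1911/500) = 1911/6250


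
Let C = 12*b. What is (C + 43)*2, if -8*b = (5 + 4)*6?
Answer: -76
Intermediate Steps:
b = -27/4 (b = -(5 + 4)*6/8 = -9*6/8 = -1/8*54 = -27/4 ≈ -6.7500)
C = -81 (C = 12*(-27/4) = -81)
(C + 43)*2 = (-81 + 43)*2 = -38*2 = -76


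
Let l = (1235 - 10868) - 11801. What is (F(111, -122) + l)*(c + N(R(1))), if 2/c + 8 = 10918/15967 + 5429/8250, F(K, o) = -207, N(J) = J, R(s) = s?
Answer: -13279094125637/877063657 ≈ -15140.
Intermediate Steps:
l = -21434 (l = -9633 - 11801 = -21434)
c = -263455500/877063657 (c = 2/(-8 + (10918/15967 + 5429/8250)) = 2/(-8 + 176758343/131727750) = 2/(-877063657/131727750) = 2*(-131727750/877063657) = -263455500/877063657 ≈ -0.30038)
(F(111, -122) + l)*(c + N(R(1))) = (-207 - 21434)*(-263455500/877063657 + 1) = -21641*613608157/877063657 = -13279094125637/877063657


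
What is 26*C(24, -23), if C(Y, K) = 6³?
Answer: 5616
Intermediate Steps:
C(Y, K) = 216
26*C(24, -23) = 26*216 = 5616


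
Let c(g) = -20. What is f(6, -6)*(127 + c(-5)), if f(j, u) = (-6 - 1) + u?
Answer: -1391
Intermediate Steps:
f(j, u) = -7 + u
f(6, -6)*(127 + c(-5)) = (-7 - 6)*(127 - 20) = -13*107 = -1391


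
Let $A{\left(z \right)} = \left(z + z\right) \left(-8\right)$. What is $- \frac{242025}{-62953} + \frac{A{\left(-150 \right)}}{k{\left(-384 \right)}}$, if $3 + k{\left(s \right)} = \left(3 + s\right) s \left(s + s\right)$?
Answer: $\frac{362588465329}{94313225809} \approx 3.8445$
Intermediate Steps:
$A{\left(z \right)} = - 16 z$ ($A{\left(z \right)} = 2 z \left(-8\right) = - 16 z$)
$k{\left(s \right)} = -3 + 2 s^{2} \left(3 + s\right)$ ($k{\left(s \right)} = -3 + \left(3 + s\right) s \left(s + s\right) = -3 + \left(3 + s\right) s 2 s = -3 + \left(3 + s\right) 2 s^{2} = -3 + 2 s^{2} \left(3 + s\right)$)
$- \frac{242025}{-62953} + \frac{A{\left(-150 \right)}}{k{\left(-384 \right)}} = - \frac{242025}{-62953} + \frac{\left(-16\right) \left(-150\right)}{-3 + 2 \left(-384\right)^{3} + 6 \left(-384\right)^{2}} = \left(-242025\right) \left(- \frac{1}{62953}\right) + \frac{2400}{-3 + 2 \left(-56623104\right) + 6 \cdot 147456} = \frac{242025}{62953} + \frac{2400}{-3 - 113246208 + 884736} = \frac{242025}{62953} + \frac{2400}{-112361475} = \frac{242025}{62953} + 2400 \left(- \frac{1}{112361475}\right) = \frac{242025}{62953} - \frac{32}{1498153} = \frac{362588465329}{94313225809}$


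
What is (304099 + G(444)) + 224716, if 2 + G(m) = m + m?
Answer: 529701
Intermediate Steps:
G(m) = -2 + 2*m (G(m) = -2 + (m + m) = -2 + 2*m)
(304099 + G(444)) + 224716 = (304099 + (-2 + 2*444)) + 224716 = (304099 + (-2 + 888)) + 224716 = (304099 + 886) + 224716 = 304985 + 224716 = 529701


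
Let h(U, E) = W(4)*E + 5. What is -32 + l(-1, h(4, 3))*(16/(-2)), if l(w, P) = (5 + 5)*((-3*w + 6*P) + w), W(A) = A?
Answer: -8352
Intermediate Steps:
h(U, E) = 5 + 4*E (h(U, E) = 4*E + 5 = 5 + 4*E)
l(w, P) = -20*w + 60*P (l(w, P) = 10*(-2*w + 6*P) = -20*w + 60*P)
-32 + l(-1, h(4, 3))*(16/(-2)) = -32 + (-20*(-1) + 60*(5 + 4*3))*(16/(-2)) = -32 + (20 + 60*(5 + 12))*(16*(-½)) = -32 + (20 + 60*17)*(-8) = -32 + (20 + 1020)*(-8) = -32 + 1040*(-8) = -32 - 8320 = -8352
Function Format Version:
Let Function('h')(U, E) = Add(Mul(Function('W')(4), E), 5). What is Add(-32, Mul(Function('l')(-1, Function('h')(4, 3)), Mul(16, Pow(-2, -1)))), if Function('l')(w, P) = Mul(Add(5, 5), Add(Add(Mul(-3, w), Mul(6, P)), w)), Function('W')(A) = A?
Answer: -8352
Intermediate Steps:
Function('h')(U, E) = Add(5, Mul(4, E)) (Function('h')(U, E) = Add(Mul(4, E), 5) = Add(5, Mul(4, E)))
Function('l')(w, P) = Add(Mul(-20, w), Mul(60, P)) (Function('l')(w, P) = Mul(10, Add(Mul(-2, w), Mul(6, P))) = Add(Mul(-20, w), Mul(60, P)))
Add(-32, Mul(Function('l')(-1, Function('h')(4, 3)), Mul(16, Pow(-2, -1)))) = Add(-32, Mul(Add(Mul(-20, -1), Mul(60, Add(5, Mul(4, 3)))), Mul(16, Pow(-2, -1)))) = Add(-32, Mul(Add(20, Mul(60, Add(5, 12))), Mul(16, Rational(-1, 2)))) = Add(-32, Mul(Add(20, Mul(60, 17)), -8)) = Add(-32, Mul(Add(20, 1020), -8)) = Add(-32, Mul(1040, -8)) = Add(-32, -8320) = -8352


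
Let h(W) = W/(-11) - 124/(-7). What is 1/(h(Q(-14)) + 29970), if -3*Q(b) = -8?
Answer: 231/6927106 ≈ 3.3347e-5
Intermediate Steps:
Q(b) = 8/3 (Q(b) = -1/3*(-8) = 8/3)
h(W) = 124/7 - W/11 (h(W) = W*(-1/11) - 124*(-1/7) = -W/11 + 124/7 = 124/7 - W/11)
1/(h(Q(-14)) + 29970) = 1/((124/7 - 1/11*8/3) + 29970) = 1/((124/7 - 8/33) + 29970) = 1/(4036/231 + 29970) = 1/(6927106/231) = 231/6927106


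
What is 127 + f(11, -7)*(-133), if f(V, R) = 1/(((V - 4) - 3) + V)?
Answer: 1772/15 ≈ 118.13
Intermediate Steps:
f(V, R) = 1/(-7 + 2*V) (f(V, R) = 1/(((-4 + V) - 3) + V) = 1/((-7 + V) + V) = 1/(-7 + 2*V))
127 + f(11, -7)*(-133) = 127 - 133/(-7 + 2*11) = 127 - 133/(-7 + 22) = 127 - 133/15 = 1772/15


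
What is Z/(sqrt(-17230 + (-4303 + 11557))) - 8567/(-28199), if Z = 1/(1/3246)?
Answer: 8567/28199 - 1623*I*sqrt(2494)/2494 ≈ 0.3038 - 32.499*I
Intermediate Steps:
Z = 3246 (Z = 1/(1/3246) = 3246)
Z/(sqrt(-17230 + (-4303 + 11557))) - 8567/(-28199) = 3246/(sqrt(-17230 + (-4303 + 11557))) - 8567/(-28199) = 3246/(sqrt(-17230 + 7254)) - 8567*(-1/28199) = 3246/(sqrt(-9976)) + 8567/28199 = 3246/((2*I*sqrt(2494))) + 8567/28199 = 3246*(-I*sqrt(2494)/4988) + 8567/28199 = -1623*I*sqrt(2494)/2494 + 8567/28199 = 8567/28199 - 1623*I*sqrt(2494)/2494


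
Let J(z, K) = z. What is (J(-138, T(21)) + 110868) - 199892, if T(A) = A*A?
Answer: -89162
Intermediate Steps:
T(A) = A**2
(J(-138, T(21)) + 110868) - 199892 = (-138 + 110868) - 199892 = 110730 - 199892 = -89162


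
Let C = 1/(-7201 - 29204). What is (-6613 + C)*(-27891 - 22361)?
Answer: 12097981359032/36405 ≈ 3.3232e+8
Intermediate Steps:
C = -1/36405 (C = 1/(-36405) = -1/36405 ≈ -2.7469e-5)
(-6613 + C)*(-27891 - 22361) = (-6613 - 1/36405)*(-27891 - 22361) = -240746266/36405*(-50252) = 12097981359032/36405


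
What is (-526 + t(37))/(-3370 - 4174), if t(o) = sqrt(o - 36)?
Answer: 525/7544 ≈ 0.069592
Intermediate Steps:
t(o) = sqrt(-36 + o)
(-526 + t(37))/(-3370 - 4174) = (-526 + sqrt(-36 + 37))/(-3370 - 4174) = (-526 + sqrt(1))/(-7544) = (-526 + 1)*(-1/7544) = -525*(-1/7544) = 525/7544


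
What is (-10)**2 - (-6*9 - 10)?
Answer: 164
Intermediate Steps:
(-10)**2 - (-6*9 - 10) = 100 - (-54 - 10) = 100 - 1*(-64) = 100 + 64 = 164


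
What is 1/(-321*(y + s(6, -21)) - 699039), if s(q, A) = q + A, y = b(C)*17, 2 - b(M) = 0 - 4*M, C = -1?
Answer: -1/683310 ≈ -1.4635e-6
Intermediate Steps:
b(M) = 2 + 4*M (b(M) = 2 - (0 - 4*M) = 2 - (-4)*M = 2 + 4*M)
y = -34 (y = (2 + 4*(-1))*17 = (2 - 4)*17 = -2*17 = -34)
s(q, A) = A + q
1/(-321*(y + s(6, -21)) - 699039) = 1/(-321*(-34 + (-21 + 6)) - 699039) = 1/(-321*(-34 - 15) - 699039) = 1/(-321*(-49) - 699039) = 1/(15729 - 699039) = 1/(-683310) = -1/683310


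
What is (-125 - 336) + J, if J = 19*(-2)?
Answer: -499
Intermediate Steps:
J = -38
(-125 - 336) + J = (-125 - 336) - 38 = -461 - 38 = -499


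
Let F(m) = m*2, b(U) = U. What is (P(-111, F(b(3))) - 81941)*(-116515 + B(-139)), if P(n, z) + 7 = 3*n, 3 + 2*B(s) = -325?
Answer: 9600464799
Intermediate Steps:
B(s) = -164 (B(s) = -3/2 + (½)*(-325) = -3/2 - 325/2 = -164)
F(m) = 2*m
P(n, z) = -7 + 3*n
(P(-111, F(b(3))) - 81941)*(-116515 + B(-139)) = ((-7 + 3*(-111)) - 81941)*(-116515 - 164) = ((-7 - 333) - 81941)*(-116679) = (-340 - 81941)*(-116679) = -82281*(-116679) = 9600464799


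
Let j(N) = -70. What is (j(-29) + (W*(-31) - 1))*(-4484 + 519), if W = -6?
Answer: -455975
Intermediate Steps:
(j(-29) + (W*(-31) - 1))*(-4484 + 519) = (-70 + (-6*(-31) - 1))*(-4484 + 519) = (-70 + (186 - 1))*(-3965) = (-70 + 185)*(-3965) = 115*(-3965) = -455975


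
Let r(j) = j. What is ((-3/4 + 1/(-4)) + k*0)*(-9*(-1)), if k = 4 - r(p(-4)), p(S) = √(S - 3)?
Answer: -9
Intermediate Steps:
p(S) = √(-3 + S)
k = 4 - I*√7 (k = 4 - √(-3 - 4) = 4 - √(-7) = 4 - I*√7 ≈ 4.0 - 2.6458*I)
((-3/4 + 1/(-4)) + k*0)*(-9*(-1)) = ((-3/4 + 1/(-4)) + (4 - I*√7)*0)*(-9*(-1)) = ((-3*¼ + 1*(-¼)) + 0)*9 = ((-¾ - ¼) + 0)*9 = (-1 + 0)*9 = -1*9 = -9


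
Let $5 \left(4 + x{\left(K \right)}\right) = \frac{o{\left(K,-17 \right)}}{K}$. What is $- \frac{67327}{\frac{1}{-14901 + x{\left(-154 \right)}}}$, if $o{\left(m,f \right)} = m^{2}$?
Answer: $\frac{5027913033}{5} \approx 1.0056 \cdot 10^{9}$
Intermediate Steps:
$x{\left(K \right)} = -4 + \frac{K}{5}$ ($x{\left(K \right)} = -4 + \frac{K^{2} \frac{1}{K}}{5} = -4 + \frac{K}{5}$)
$- \frac{67327}{\frac{1}{-14901 + x{\left(-154 \right)}}} = - \frac{67327}{\frac{1}{-14901 + \left(-4 + \frac{1}{5} \left(-154\right)\right)}} = - \frac{67327}{\frac{1}{-14901 - \frac{174}{5}}} = - \frac{67327}{\frac{1}{- \frac{74679}{5}}} = - \frac{67327}{- \frac{5}{74679}} = \left(-67327\right) \left(- \frac{74679}{5}\right) = \frac{5027913033}{5}$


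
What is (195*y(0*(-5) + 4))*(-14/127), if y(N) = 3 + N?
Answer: -19110/127 ≈ -150.47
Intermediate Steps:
(195*y(0*(-5) + 4))*(-14/127) = (195*(3 + (0*(-5) + 4)))*(-14/127) = (195*(3 + (0 + 4)))*(-14*1/127) = (195*(3 + 4))*(-14/127) = (195*7)*(-14/127) = 1365*(-14/127) = -19110/127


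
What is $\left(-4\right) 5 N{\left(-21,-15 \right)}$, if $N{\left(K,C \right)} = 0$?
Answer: $0$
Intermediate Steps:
$\left(-4\right) 5 N{\left(-21,-15 \right)} = \left(-4\right) 5 \cdot 0 = \left(-20\right) 0 = 0$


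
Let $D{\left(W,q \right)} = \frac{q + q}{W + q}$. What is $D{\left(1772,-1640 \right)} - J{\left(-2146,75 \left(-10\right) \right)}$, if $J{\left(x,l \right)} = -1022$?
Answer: $\frac{32906}{33} \approx 997.15$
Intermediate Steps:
$D{\left(W,q \right)} = \frac{2 q}{W + q}$
$D{\left(1772,-1640 \right)} - J{\left(-2146,75 \left(-10\right) \right)} = 2 \left(-1640\right) \frac{1}{1772 - 1640} - -1022 = 2 \left(-1640\right) \frac{1}{132} + 1022 = - \frac{820}{33} + 1022 = \frac{32906}{33}$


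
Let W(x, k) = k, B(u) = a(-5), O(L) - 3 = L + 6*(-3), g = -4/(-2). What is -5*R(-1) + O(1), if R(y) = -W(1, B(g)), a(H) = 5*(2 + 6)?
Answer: 186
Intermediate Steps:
g = 2 (g = -4*(-½) = 2)
a(H) = 40 (a(H) = 5*8 = 40)
O(L) = -15 + L (O(L) = 3 + (L + 6*(-3)) = 3 + (L - 18) = 3 + (-18 + L) = -15 + L)
B(u) = 40
R(y) = -40 (R(y) = -1*40 = -40)
-5*R(-1) + O(1) = -5*(-40) + (-15 + 1) = 200 - 14 = 186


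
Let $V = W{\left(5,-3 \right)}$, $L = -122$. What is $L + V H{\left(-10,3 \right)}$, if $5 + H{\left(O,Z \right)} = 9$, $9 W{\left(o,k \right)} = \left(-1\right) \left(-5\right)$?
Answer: $- \frac{1078}{9} \approx -119.78$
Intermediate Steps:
$W{\left(o,k \right)} = \frac{5}{9}$ ($W{\left(o,k \right)} = \frac{\left(-1\right) \left(-5\right)}{9} = \frac{1}{9} \cdot 5 = \frac{5}{9}$)
$H{\left(O,Z \right)} = 4$ ($H{\left(O,Z \right)} = -5 + 9 = 4$)
$V = \frac{5}{9} \approx 0.55556$
$L + V H{\left(-10,3 \right)} = -122 + \frac{5}{9} \cdot 4 = -122 + \frac{20}{9} = - \frac{1078}{9}$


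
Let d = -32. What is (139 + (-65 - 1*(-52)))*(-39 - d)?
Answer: -882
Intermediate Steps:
(139 + (-65 - 1*(-52)))*(-39 - d) = (139 + (-65 - 1*(-52)))*(-39 - 1*(-32)) = (139 + (-65 + 52))*(-39 + 32) = (139 - 13)*(-7) = 126*(-7) = -882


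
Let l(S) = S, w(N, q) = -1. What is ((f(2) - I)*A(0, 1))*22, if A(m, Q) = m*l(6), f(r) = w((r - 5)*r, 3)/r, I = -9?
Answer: 0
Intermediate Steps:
f(r) = -1/r
A(m, Q) = 6*m (A(m, Q) = m*6 = 6*m)
((f(2) - I)*A(0, 1))*22 = ((-1/2 - 1*(-9))*(6*0))*22 = ((-1*½ + 9)*0)*22 = ((-½ + 9)*0)*22 = ((17/2)*0)*22 = 0*22 = 0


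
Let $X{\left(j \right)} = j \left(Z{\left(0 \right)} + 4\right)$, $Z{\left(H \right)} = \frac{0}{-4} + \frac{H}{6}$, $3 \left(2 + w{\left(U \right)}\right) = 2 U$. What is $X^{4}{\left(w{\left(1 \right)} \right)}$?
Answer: $\frac{65536}{81} \approx 809.09$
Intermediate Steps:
$w{\left(U \right)} = -2 + \frac{2 U}{3}$
$Z{\left(H \right)} = \frac{H}{6}$ ($Z{\left(H \right)} = 0 \left(- \frac{1}{4}\right) + H \frac{1}{6} = 0 + \frac{H}{6} = \frac{H}{6}$)
$X{\left(j \right)} = 4 j$ ($X{\left(j \right)} = j \left(\frac{1}{6} \cdot 0 + 4\right) = j \left(0 + 4\right) = j 4 = 4 j$)
$X^{4}{\left(w{\left(1 \right)} \right)} = \left(4 \left(-2 + \frac{2}{3} \cdot 1\right)\right)^{4} = \left(4 \left(-2 + \frac{2}{3}\right)\right)^{4} = \left(4 \left(- \frac{4}{3}\right)\right)^{4} = \left(- \frac{16}{3}\right)^{4} = \frac{65536}{81}$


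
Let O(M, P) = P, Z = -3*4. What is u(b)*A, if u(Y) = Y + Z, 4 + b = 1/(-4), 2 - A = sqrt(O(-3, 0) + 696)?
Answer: -65/2 + 65*sqrt(174)/2 ≈ 396.20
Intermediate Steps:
Z = -12
A = 2 - 2*sqrt(174) (A = 2 - sqrt(0 + 696) = 2 - sqrt(696) = 2 - 2*sqrt(174) ≈ -24.382)
b = -17/4 (b = -4 + 1/(-4) = -4 - 1/4 = -17/4 ≈ -4.2500)
u(Y) = -12 + Y (u(Y) = Y - 12 = -12 + Y)
u(b)*A = (-12 - 17/4)*(2 - 2*sqrt(174)) = -65*(2 - 2*sqrt(174))/4 = -65/2 + 65*sqrt(174)/2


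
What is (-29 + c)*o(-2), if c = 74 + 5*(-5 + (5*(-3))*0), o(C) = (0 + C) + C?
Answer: -80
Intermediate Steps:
o(C) = 2*C (o(C) = C + C = 2*C)
c = 49 (c = 74 + 5*(-5 - 15*0) = 74 + 5*(-5 + 0) = 74 + 5*(-5) = 74 - 25 = 49)
(-29 + c)*o(-2) = (-29 + 49)*(2*(-2)) = 20*(-4) = -80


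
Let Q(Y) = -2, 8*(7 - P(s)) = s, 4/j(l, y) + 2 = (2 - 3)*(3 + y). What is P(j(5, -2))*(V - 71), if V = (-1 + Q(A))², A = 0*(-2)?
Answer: -1333/3 ≈ -444.33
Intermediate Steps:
j(l, y) = 4/(-5 - y) (j(l, y) = 4/(-2 + (2 - 3)*(3 + y)) = 4/(-2 - (3 + y)) = 4/(-2 + (-3 - y)) = 4/(-5 - y))
P(s) = 7 - s/8
A = 0
V = 9 (V = (-1 - 2)² = (-3)² = 9)
P(j(5, -2))*(V - 71) = (7 - (-1)/(2*(5 - 2)))*(9 - 71) = (7 - (-1)/(2*3))*(-62) = (7 - ⅛*(-4/3))*(-62) = (7 + ⅙)*(-62) = (43/6)*(-62) = -1333/3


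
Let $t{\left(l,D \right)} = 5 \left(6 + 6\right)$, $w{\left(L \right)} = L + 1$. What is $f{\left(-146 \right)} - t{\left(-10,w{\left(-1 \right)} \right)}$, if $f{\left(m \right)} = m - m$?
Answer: $-60$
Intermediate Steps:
$w{\left(L \right)} = 1 + L$
$t{\left(l,D \right)} = 60$ ($t{\left(l,D \right)} = 5 \cdot 12 = 60$)
$f{\left(m \right)} = 0$
$f{\left(-146 \right)} - t{\left(-10,w{\left(-1 \right)} \right)} = 0 - 60 = -60$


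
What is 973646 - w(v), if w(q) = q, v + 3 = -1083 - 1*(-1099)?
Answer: 973633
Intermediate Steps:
v = 13 (v = -3 + (-1083 - 1*(-1099)) = -3 + (-1083 + 1099) = -3 + 16 = 13)
973646 - w(v) = 973646 - 1*13 = 973646 - 13 = 973633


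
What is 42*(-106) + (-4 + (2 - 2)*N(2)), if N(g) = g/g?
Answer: -4456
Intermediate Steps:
N(g) = 1
42*(-106) + (-4 + (2 - 2)*N(2)) = 42*(-106) + (-4 + (2 - 2)*1) = -4452 + (-4 + 0*1) = -4452 + (-4 + 0) = -4452 - 4 = -4456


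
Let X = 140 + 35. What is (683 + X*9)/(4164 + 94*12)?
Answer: 1129/2646 ≈ 0.42668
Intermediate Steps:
X = 175
(683 + X*9)/(4164 + 94*12) = (683 + 175*9)/(4164 + 94*12) = (683 + 1575)/(4164 + 1128) = 2258/5292 = 2258*(1/5292) = 1129/2646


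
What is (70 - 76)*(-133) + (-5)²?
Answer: 823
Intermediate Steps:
(70 - 76)*(-133) + (-5)² = -6*(-133) + 25 = 798 + 25 = 823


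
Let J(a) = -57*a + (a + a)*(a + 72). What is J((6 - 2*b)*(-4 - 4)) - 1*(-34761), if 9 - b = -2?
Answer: 78665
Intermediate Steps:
b = 11 (b = 9 - 1*(-2) = 9 + 2 = 11)
J(a) = -57*a + 2*a*(72 + a) (J(a) = -57*a + (2*a)*(72 + a) = -57*a + 2*a*(72 + a))
J((6 - 2*b)*(-4 - 4)) - 1*(-34761) = ((6 - 2*11)*(-4 - 4))*(87 + 2*((6 - 2*11)*(-4 - 4))) - 1*(-34761) = ((6 - 22)*(-8))*(87 + 2*((6 - 22)*(-8))) + 34761 = (-16*(-8))*(87 + 2*(-16*(-8))) + 34761 = 128*(87 + 2*128) + 34761 = 128*(87 + 256) + 34761 = 128*343 + 34761 = 43904 + 34761 = 78665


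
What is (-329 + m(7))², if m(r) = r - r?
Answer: 108241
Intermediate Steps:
m(r) = 0
(-329 + m(7))² = (-329 + 0)² = (-329)² = 108241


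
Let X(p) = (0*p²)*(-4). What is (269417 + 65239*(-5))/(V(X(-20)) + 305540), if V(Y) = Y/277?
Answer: -28389/152770 ≈ -0.18583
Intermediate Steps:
X(p) = 0 (X(p) = 0*(-4) = 0)
V(Y) = Y/277 (V(Y) = Y*(1/277) = Y/277)
(269417 + 65239*(-5))/(V(X(-20)) + 305540) = (269417 + 65239*(-5))/((1/277)*0 + 305540) = (269417 - 326195)/(0 + 305540) = -56778/305540 = -56778*1/305540 = -28389/152770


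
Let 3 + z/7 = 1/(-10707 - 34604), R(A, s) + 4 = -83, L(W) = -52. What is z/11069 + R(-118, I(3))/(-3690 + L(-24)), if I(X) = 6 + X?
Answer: 5724853391/268112941654 ≈ 0.021352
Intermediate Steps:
R(A, s) = -87 (R(A, s) = -4 - 83 = -87)
z = -135934/6473 (z = -21 + 7/(-10707 - 34604) = -21 + 7/(-45311) = -21 + 7*(-1/45311) = -21 - 1/6473 = -135934/6473 ≈ -21.000)
z/11069 + R(-118, I(3))/(-3690 + L(-24)) = -135934/6473/11069 - 87/(-3690 - 52) = -135934/6473*1/11069 - 87/(-3742) = -135934/71649637 - 87*(-1/3742) = -135934/71649637 + 87/3742 = 5724853391/268112941654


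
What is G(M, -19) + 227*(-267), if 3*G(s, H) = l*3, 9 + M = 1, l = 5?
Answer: -60604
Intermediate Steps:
M = -8 (M = -9 + 1 = -8)
G(s, H) = 5 (G(s, H) = (5*3)/3 = (⅓)*15 = 5)
G(M, -19) + 227*(-267) = 5 + 227*(-267) = 5 - 60609 = -60604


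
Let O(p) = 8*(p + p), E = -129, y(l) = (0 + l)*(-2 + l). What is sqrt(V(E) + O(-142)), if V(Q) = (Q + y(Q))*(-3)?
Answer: I*sqrt(52582) ≈ 229.31*I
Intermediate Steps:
y(l) = l*(-2 + l)
O(p) = 16*p (O(p) = 8*(2*p) = 16*p)
V(Q) = -3*Q - 3*Q*(-2 + Q) (V(Q) = (Q + Q*(-2 + Q))*(-3) = -3*Q - 3*Q*(-2 + Q))
sqrt(V(E) + O(-142)) = sqrt(3*(-129)*(1 - 1*(-129)) + 16*(-142)) = sqrt(3*(-129)*(1 + 129) - 2272) = sqrt(3*(-129)*130 - 2272) = sqrt(-50310 - 2272) = sqrt(-52582) = I*sqrt(52582)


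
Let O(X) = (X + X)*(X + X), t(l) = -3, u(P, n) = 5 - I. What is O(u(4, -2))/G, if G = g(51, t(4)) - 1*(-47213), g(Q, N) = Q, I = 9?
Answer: 2/1477 ≈ 0.0013541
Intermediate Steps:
u(P, n) = -4 (u(P, n) = 5 - 1*9 = 5 - 9 = -4)
O(X) = 4*X² (O(X) = (2*X)*(2*X) = 4*X²)
G = 47264 (G = 51 - 1*(-47213) = 51 + 47213 = 47264)
O(u(4, -2))/G = (4*(-4)²)/47264 = (4*16)*(1/47264) = 64*(1/47264) = 2/1477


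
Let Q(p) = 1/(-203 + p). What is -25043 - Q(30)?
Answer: -4332438/173 ≈ -25043.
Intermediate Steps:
-25043 - Q(30) = -25043 - 1/(-203 + 30) = -25043 - 1/(-173) = -25043 - 1*(-1/173) = -25043 + 1/173 = -4332438/173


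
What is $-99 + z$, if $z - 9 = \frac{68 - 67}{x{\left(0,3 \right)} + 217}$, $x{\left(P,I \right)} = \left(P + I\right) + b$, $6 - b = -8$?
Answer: $- \frac{21059}{234} \approx -89.996$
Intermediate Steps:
$b = 14$ ($b = 6 - -8 = 6 + 8 = 14$)
$x{\left(P,I \right)} = 14 + I + P$ ($x{\left(P,I \right)} = \left(P + I\right) + 14 = \left(I + P\right) + 14 = 14 + I + P$)
$z = \frac{2107}{234}$ ($z = 9 + \frac{68 - 67}{\left(14 + 3 + 0\right) + 217} = 9 + 1 \frac{1}{17 + 217} = 9 + 1 \cdot \frac{1}{234} = 9 + \frac{1}{234} = \frac{2107}{234} \approx 9.0043$)
$-99 + z = -99 + \frac{2107}{234} = - \frac{21059}{234}$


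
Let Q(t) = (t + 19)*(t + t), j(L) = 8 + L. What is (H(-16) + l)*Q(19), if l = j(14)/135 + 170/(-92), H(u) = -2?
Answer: -16521526/3105 ≈ -5320.9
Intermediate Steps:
Q(t) = 2*t*(19 + t) (Q(t) = (19 + t)*(2*t) = 2*t*(19 + t))
l = -10463/6210 (l = (8 + 14)/135 + 170/(-92) = 22*(1/135) + 170*(-1/92) = 22/135 - 85/46 = -10463/6210 ≈ -1.6849)
(H(-16) + l)*Q(19) = (-2 - 10463/6210)*(2*19*(19 + 19)) = -22883*19*38/3105 = -22883/6210*1444 = -16521526/3105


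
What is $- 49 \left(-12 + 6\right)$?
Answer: $294$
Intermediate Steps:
$- 49 \left(-12 + 6\right) = \left(-49\right) \left(-6\right) = 294$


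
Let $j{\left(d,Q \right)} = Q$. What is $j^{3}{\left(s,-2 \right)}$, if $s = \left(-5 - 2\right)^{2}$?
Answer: $-8$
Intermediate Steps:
$s = 49$ ($s = \left(-7\right)^{2} = 49$)
$j^{3}{\left(s,-2 \right)} = \left(-2\right)^{3} = -8$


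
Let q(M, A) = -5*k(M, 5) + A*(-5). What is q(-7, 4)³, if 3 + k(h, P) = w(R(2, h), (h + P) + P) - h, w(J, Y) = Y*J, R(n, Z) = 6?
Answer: -2197000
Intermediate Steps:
w(J, Y) = J*Y
k(h, P) = -3 + 5*h + 12*P (k(h, P) = -3 + (6*((h + P) + P) - h) = -3 + (6*((P + h) + P) - h) = -3 + (6*(h + 2*P) - h) = -3 + ((6*h + 12*P) - h) = -3 + (5*h + 12*P) = -3 + 5*h + 12*P)
q(M, A) = -285 - 25*M - 5*A (q(M, A) = -5*(-3 + 5*M + 12*5) + A*(-5) = -5*(-3 + 5*M + 60) - 5*A = -5*(57 + 5*M) - 5*A = (-285 - 25*M) - 5*A = -285 - 25*M - 5*A)
q(-7, 4)³ = (-285 - 25*(-7) - 5*4)³ = (-285 + 175 - 20)³ = (-130)³ = -2197000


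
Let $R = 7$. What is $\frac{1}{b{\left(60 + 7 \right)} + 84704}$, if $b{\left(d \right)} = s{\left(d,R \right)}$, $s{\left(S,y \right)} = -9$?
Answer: $\frac{1}{84695} \approx 1.1807 \cdot 10^{-5}$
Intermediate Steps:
$b{\left(d \right)} = -9$
$\frac{1}{b{\left(60 + 7 \right)} + 84704} = \frac{1}{-9 + 84704} = \frac{1}{84695}$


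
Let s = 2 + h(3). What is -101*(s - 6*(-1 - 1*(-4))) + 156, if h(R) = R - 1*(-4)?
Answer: 1065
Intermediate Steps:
h(R) = 4 + R (h(R) = R + 4 = 4 + R)
s = 9 (s = 2 + (4 + 3) = 2 + 7 = 9)
-101*(s - 6*(-1 - 1*(-4))) + 156 = -101*(9 - 6*(-1 - 1*(-4))) + 156 = -101*(9 - 6*(-1 + 4)) + 156 = -101*(9 - 6*3) + 156 = -101*(9 - 18) + 156 = -101*(-9) + 156 = 909 + 156 = 1065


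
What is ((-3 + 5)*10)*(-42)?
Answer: -840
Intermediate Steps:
((-3 + 5)*10)*(-42) = (2*10)*(-42) = 20*(-42) = -840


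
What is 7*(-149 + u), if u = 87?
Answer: -434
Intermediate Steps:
7*(-149 + u) = 7*(-149 + 87) = 7*(-62) = -434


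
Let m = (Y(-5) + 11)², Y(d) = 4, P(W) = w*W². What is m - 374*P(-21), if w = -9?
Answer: 1484631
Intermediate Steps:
P(W) = -9*W²
m = 225 (m = (4 + 11)² = 15² = 225)
m - 374*P(-21) = 225 - (-3366)*(-21)² = 225 - (-3366)*441 = 225 - 374*(-3969) = 225 + 1484406 = 1484631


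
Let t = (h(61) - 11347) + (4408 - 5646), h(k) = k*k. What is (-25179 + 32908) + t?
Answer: -1135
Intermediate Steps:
h(k) = k²
t = -8864 (t = (61² - 11347) + (4408 - 5646) = (3721 - 11347) - 1238 = -7626 - 1238 = -8864)
(-25179 + 32908) + t = (-25179 + 32908) - 8864 = 7729 - 8864 = -1135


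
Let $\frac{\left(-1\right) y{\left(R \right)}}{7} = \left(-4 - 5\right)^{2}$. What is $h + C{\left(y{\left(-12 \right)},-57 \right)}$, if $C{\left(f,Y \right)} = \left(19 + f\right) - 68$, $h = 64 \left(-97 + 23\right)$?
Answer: $-5352$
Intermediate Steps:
$y{\left(R \right)} = -567$ ($y{\left(R \right)} = - 7 \left(-4 - 5\right)^{2} = - 7 \left(-9\right)^{2} = \left(-7\right) 81 = -567$)
$h = -4736$ ($h = 64 \left(-74\right) = -4736$)
$C{\left(f,Y \right)} = -49 + f$
$h + C{\left(y{\left(-12 \right)},-57 \right)} = -4736 - 616 = -5352$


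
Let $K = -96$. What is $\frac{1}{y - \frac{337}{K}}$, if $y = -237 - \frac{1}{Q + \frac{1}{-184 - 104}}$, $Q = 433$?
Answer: $- \frac{11971488}{2795245393} \approx -0.0042828$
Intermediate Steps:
$y = - \frac{29554899}{124703}$ ($y = -237 - \frac{1}{433 + \frac{1}{-184 - 104}} = -237 - \frac{1}{433 + \frac{1}{-288}} = -237 - \frac{1}{433 - \frac{1}{288}} = -237 - \frac{1}{\frac{124703}{288}} = -237 - \frac{288}{124703} = - \frac{29554899}{124703} \approx -237.0$)
$\frac{1}{y - \frac{337}{K}} = \frac{1}{- \frac{29554899}{124703} - \frac{337}{-96}} = \frac{1}{- \frac{29554899}{124703} - - \frac{337}{96}} = \frac{1}{- \frac{29554899}{124703} + \frac{337}{96}} = \frac{1}{- \frac{2795245393}{11971488}} = - \frac{11971488}{2795245393}$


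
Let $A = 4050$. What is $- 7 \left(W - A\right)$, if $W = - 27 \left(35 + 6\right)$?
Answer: $36099$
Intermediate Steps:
$W = -1107$ ($W = \left(-27\right) 41 = -1107$)
$- 7 \left(W - A\right) = - 7 \left(-1107 - 4050\right) = \left(-7\right) \left(-5157\right) = 36099$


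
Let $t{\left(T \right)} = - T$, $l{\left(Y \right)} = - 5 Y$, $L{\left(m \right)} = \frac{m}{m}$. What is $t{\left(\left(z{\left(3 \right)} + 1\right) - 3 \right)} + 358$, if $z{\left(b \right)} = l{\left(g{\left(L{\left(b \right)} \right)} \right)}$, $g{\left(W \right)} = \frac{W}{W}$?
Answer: $365$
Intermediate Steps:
$L{\left(m \right)} = 1$
$g{\left(W \right)} = 1$
$z{\left(b \right)} = -5$ ($z{\left(b \right)} = \left(-5\right) 1 = -5$)
$t{\left(\left(z{\left(3 \right)} + 1\right) - 3 \right)} + 358 = - (\left(-5 + 1\right) - 3) + 358 = - (-4 - 3) + 358 = \left(-1\right) \left(-7\right) + 358 = 7 + 358 = 365$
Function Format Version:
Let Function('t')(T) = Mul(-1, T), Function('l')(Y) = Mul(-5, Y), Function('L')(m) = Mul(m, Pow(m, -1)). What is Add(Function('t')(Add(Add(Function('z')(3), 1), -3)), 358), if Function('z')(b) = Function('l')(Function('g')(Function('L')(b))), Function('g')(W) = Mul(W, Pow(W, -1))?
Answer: 365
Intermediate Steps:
Function('L')(m) = 1
Function('g')(W) = 1
Function('z')(b) = -5 (Function('z')(b) = Mul(-5, 1) = -5)
Add(Function('t')(Add(Add(Function('z')(3), 1), -3)), 358) = Add(Mul(-1, Add(Add(-5, 1), -3)), 358) = Add(Mul(-1, Add(-4, -3)), 358) = Add(Mul(-1, -7), 358) = Add(7, 358) = 365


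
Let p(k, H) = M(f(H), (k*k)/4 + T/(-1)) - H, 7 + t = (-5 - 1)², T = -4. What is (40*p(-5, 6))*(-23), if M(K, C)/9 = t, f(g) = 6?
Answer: -234600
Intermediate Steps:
t = 29 (t = -7 + (-5 - 1)² = -7 + (-6)² = -7 + 36 = 29)
M(K, C) = 261 (M(K, C) = 9*29 = 261)
p(k, H) = 261 - H
(40*p(-5, 6))*(-23) = (40*(261 - 1*6))*(-23) = (40*(261 - 6))*(-23) = (40*255)*(-23) = 10200*(-23) = -234600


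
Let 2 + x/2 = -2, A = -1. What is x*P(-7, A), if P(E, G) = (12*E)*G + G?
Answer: -664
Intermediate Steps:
P(E, G) = G + 12*E*G (P(E, G) = 12*E*G + G = G + 12*E*G)
x = -8 (x = -4 + 2*(-2) = -4 - 4 = -8)
x*P(-7, A) = -(-8)*(1 + 12*(-7)) = -(-8)*(1 - 84) = -(-8)*(-83) = -8*83 = -664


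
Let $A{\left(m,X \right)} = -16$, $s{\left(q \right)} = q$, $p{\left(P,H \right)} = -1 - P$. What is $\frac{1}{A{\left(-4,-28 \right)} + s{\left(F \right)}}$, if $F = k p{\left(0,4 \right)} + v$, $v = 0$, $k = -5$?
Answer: $- \frac{1}{11} \approx -0.090909$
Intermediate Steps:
$F = 5$ ($F = - 5 \left(-1 - 0\right) + 0 = - 5 \left(-1 + 0\right) + 0 = \left(-5\right) \left(-1\right) + 0 = 5 + 0 = 5$)
$\frac{1}{A{\left(-4,-28 \right)} + s{\left(F \right)}} = \frac{1}{-16 + 5} = \frac{1}{-11} = - \frac{1}{11}$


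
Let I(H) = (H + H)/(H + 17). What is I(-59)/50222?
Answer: 59/1054662 ≈ 5.5942e-5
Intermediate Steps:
I(H) = 2*H/(17 + H) (I(H) = (2*H)/(17 + H) = 2*H/(17 + H))
I(-59)/50222 = (2*(-59)/(17 - 59))/50222 = (2*(-59)/(-42))*(1/50222) = (2*(-59)*(-1/42))*(1/50222) = (59/21)*(1/50222) = 59/1054662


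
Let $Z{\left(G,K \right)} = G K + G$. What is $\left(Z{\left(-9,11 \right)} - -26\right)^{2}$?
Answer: $6724$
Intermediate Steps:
$Z{\left(G,K \right)} = G + G K$
$\left(Z{\left(-9,11 \right)} - -26\right)^{2} = \left(- 9 \left(1 + 11\right) - -26\right)^{2} = \left(\left(-9\right) 12 + 26\right)^{2} = \left(-108 + 26\right)^{2} = \left(-82\right)^{2} = 6724$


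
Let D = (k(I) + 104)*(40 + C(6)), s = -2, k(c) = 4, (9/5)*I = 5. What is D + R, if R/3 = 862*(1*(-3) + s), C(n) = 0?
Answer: -8610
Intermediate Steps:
I = 25/9 (I = (5/9)*5 = 25/9 ≈ 2.7778)
R = -12930 (R = 3*(862*(1*(-3) - 2)) = 3*(862*(-3 - 2)) = 3*(862*(-5)) = 3*(-4310) = -12930)
D = 4320 (D = (4 + 104)*(40 + 0) = 108*40 = 4320)
D + R = 4320 - 12930 = -8610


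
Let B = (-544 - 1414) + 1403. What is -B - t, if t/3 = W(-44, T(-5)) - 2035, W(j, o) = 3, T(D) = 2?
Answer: 6651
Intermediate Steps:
B = -555 (B = -1958 + 1403 = -555)
t = -6096 (t = 3*(3 - 2035) = 3*(-2032) = -6096)
-B - t = -1*(-555) - 1*(-6096) = 555 + 6096 = 6651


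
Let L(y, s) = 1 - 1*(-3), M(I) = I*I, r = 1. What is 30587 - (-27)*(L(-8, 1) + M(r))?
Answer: 30722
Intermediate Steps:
M(I) = I²
L(y, s) = 4 (L(y, s) = 1 + 3 = 4)
30587 - (-27)*(L(-8, 1) + M(r)) = 30587 - (-27)*(4 + 1²) = 30587 - (-27)*(4 + 1) = 30587 - (-27)*5 = 30587 - 1*(-135) = 30587 + 135 = 30722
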